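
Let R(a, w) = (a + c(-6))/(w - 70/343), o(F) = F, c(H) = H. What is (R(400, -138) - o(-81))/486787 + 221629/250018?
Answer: 91342136716728/103023716048519 ≈ 0.88661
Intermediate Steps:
R(a, w) = (-6 + a)/(-10/49 + w) (R(a, w) = (a - 6)/(w - 70/343) = (-6 + a)/(w - 70*1/343) = (-6 + a)/(w - 10/49) = (-6 + a)/(-10/49 + w))
(R(400, -138) - o(-81))/486787 + 221629/250018 = (49*(-6 + 400)/(-10 + 49*(-138)) - 1*(-81))/486787 + 221629/250018 = (49*394/(-10 - 6762) + 81)*(1/486787) + 221629*(1/250018) = (49*394/(-6772) + 81)*(1/486787) + 221629/250018 = (49*(-1/6772)*394 + 81)*(1/486787) + 221629/250018 = (-9653/3386 + 81)*(1/486787) + 221629/250018 = (264613/3386)*(1/486787) + 221629/250018 = 264613/1648260782 + 221629/250018 = 91342136716728/103023716048519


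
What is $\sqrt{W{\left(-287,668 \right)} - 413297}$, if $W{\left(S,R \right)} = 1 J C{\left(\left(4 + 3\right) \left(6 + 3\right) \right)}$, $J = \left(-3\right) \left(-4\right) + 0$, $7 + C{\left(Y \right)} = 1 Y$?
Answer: $5 i \sqrt{16505} \approx 642.36 i$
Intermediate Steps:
$C{\left(Y \right)} = -7 + Y$ ($C{\left(Y \right)} = -7 + 1 Y = -7 + Y$)
$J = 12$ ($J = 12 + 0 = 12$)
$W{\left(S,R \right)} = 672$ ($W{\left(S,R \right)} = 1 \cdot 12 \left(-7 + \left(4 + 3\right) \left(6 + 3\right)\right) = 12 \left(-7 + 7 \cdot 9\right) = 12 \left(-7 + 63\right) = 12 \cdot 56 = 672$)
$\sqrt{W{\left(-287,668 \right)} - 413297} = \sqrt{672 - 413297} = \sqrt{-412625} = 5 i \sqrt{16505}$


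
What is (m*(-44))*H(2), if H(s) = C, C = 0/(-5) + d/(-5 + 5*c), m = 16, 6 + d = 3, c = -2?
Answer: -704/5 ≈ -140.80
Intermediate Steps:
d = -3 (d = -6 + 3 = -3)
C = 1/5 (C = 0/(-5) - 3/(-5 + 5*(-2)) = 0*(-1/5) - 3/(-5 - 10) = 0 - 3/(-15) = 0 - 3*(-1/15) = 0 + 1/5 = 1/5 ≈ 0.20000)
H(s) = 1/5
(m*(-44))*H(2) = (16*(-44))*(1/5) = -704*1/5 = -704/5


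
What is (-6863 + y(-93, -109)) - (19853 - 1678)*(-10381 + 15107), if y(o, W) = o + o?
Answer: -85902099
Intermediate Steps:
y(o, W) = 2*o
(-6863 + y(-93, -109)) - (19853 - 1678)*(-10381 + 15107) = (-6863 + 2*(-93)) - (19853 - 1678)*(-10381 + 15107) = (-6863 - 186) - 18175*4726 = -7049 - 1*85895050 = -7049 - 85895050 = -85902099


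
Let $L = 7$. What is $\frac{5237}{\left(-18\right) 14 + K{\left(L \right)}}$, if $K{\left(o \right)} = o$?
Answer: $- \frac{5237}{245} \approx -21.376$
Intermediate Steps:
$\frac{5237}{\left(-18\right) 14 + K{\left(L \right)}} = \frac{5237}{\left(-18\right) 14 + 7} = \frac{5237}{-252 + 7} = \frac{5237}{-245} = 5237 \left(- \frac{1}{245}\right) = - \frac{5237}{245}$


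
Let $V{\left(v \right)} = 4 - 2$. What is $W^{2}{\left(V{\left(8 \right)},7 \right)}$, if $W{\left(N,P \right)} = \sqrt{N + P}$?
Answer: $9$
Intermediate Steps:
$V{\left(v \right)} = 2$
$W^{2}{\left(V{\left(8 \right)},7 \right)} = \left(\sqrt{2 + 7}\right)^{2} = \left(\sqrt{9}\right)^{2} = 3^{2} = 9$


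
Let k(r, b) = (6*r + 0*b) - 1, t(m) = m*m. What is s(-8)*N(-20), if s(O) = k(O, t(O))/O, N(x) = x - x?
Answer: 0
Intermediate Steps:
t(m) = m²
k(r, b) = -1 + 6*r (k(r, b) = (6*r + 0) - 1 = 6*r - 1 = -1 + 6*r)
N(x) = 0
s(O) = (-1 + 6*O)/O
s(-8)*N(-20) = (6 - 1/(-8))*0 = (6 - 1*(-⅛))*0 = (6 + ⅛)*0 = (49/8)*0 = 0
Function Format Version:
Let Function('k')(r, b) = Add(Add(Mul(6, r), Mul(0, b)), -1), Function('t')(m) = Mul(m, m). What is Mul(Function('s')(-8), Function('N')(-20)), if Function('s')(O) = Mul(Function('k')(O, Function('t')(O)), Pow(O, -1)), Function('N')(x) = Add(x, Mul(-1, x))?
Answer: 0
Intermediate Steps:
Function('t')(m) = Pow(m, 2)
Function('k')(r, b) = Add(-1, Mul(6, r)) (Function('k')(r, b) = Add(Add(Mul(6, r), 0), -1) = Add(Mul(6, r), -1) = Add(-1, Mul(6, r)))
Function('N')(x) = 0
Function('s')(O) = Mul(Pow(O, -1), Add(-1, Mul(6, O))) (Function('s')(O) = Mul(Add(-1, Mul(6, O)), Pow(O, -1)) = Mul(Pow(O, -1), Add(-1, Mul(6, O))))
Mul(Function('s')(-8), Function('N')(-20)) = Mul(Add(6, Mul(-1, Pow(-8, -1))), 0) = Mul(Add(6, Mul(-1, Rational(-1, 8))), 0) = Mul(Add(6, Rational(1, 8)), 0) = Mul(Rational(49, 8), 0) = 0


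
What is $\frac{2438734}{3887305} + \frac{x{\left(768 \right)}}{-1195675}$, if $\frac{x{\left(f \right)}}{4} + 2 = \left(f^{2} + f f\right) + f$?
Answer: $- \frac{3087716740326}{929590681175} \approx -3.3216$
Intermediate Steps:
$x{\left(f \right)} = -8 + 4 f + 8 f^{2}$ ($x{\left(f \right)} = -8 + 4 \left(\left(f^{2} + f f\right) + f\right) = -8 + 4 \left(\left(f^{2} + f^{2}\right) + f\right) = -8 + 4 \left(2 f^{2} + f\right) = -8 + 4 \left(f + 2 f^{2}\right) = -8 + \left(4 f + 8 f^{2}\right) = -8 + 4 f + 8 f^{2}$)
$\frac{2438734}{3887305} + \frac{x{\left(768 \right)}}{-1195675} = \frac{2438734}{3887305} + \frac{-8 + 4 \cdot 768 + 8 \cdot 768^{2}}{-1195675} = 2438734 \cdot \frac{1}{3887305} + \left(-8 + 3072 + 8 \cdot 589824\right) \left(- \frac{1}{1195675}\right) = \frac{2438734}{3887305} + \left(-8 + 3072 + 4718592\right) \left(- \frac{1}{1195675}\right) = \frac{2438734}{3887305} + 4721656 \left(- \frac{1}{1195675}\right) = \frac{2438734}{3887305} - \frac{4721656}{1195675} = - \frac{3087716740326}{929590681175}$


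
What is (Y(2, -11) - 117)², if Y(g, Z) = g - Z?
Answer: 10816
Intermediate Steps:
(Y(2, -11) - 117)² = ((2 - 1*(-11)) - 117)² = ((2 + 11) - 117)² = (13 - 117)² = (-104)² = 10816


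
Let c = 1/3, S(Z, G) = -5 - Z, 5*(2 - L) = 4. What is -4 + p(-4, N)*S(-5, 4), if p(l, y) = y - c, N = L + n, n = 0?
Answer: -4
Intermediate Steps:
L = 6/5 (L = 2 - 1/5*4 = 2 - 4/5 = 6/5 ≈ 1.2000)
c = 1/3 ≈ 0.33333
N = 6/5 (N = 6/5 + 0 = 6/5 ≈ 1.2000)
p(l, y) = -1/3 + y (p(l, y) = y - 1*1/3 = y - 1/3 = -1/3 + y)
-4 + p(-4, N)*S(-5, 4) = -4 + (-1/3 + 6/5)*(-5 - 1*(-5)) = -4 + 13*(-5 + 5)/15 = -4 + (13/15)*0 = -4 + 0 = -4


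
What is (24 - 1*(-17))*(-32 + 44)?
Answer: 492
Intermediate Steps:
(24 - 1*(-17))*(-32 + 44) = (24 + 17)*12 = 41*12 = 492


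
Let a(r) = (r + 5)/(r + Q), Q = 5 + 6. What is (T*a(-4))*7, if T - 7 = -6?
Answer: 1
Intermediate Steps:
T = 1 (T = 7 - 6 = 1)
Q = 11
a(r) = (5 + r)/(11 + r) (a(r) = (r + 5)/(r + 11) = (5 + r)/(11 + r))
(T*a(-4))*7 = (1*((5 - 4)/(11 - 4)))*7 = (1*(1/7))*7 = (1*((⅐)*1))*7 = (1*(⅐))*7 = (⅐)*7 = 1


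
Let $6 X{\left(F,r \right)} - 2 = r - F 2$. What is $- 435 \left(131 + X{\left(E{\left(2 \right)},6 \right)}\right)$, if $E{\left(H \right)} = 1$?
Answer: $-57420$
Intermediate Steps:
$X{\left(F,r \right)} = \frac{1}{3} - \frac{F}{3} + \frac{r}{6}$ ($X{\left(F,r \right)} = \frac{1}{3} + \frac{r - F 2}{6} = \frac{1}{3} + \frac{r - 2 F}{6} = \frac{1}{3} - \left(- \frac{r}{6} + \frac{F}{3}\right) = \frac{1}{3} - \frac{F}{3} + \frac{r}{6}$)
$- 435 \left(131 + X{\left(E{\left(2 \right)},6 \right)}\right) = - 435 \left(131 + \left(\frac{1}{3} - \frac{1}{3} + \frac{1}{6} \cdot 6\right)\right) = - 435 \left(131 + \left(\frac{1}{3} - \frac{1}{3} + 1\right)\right) = - 435 \left(131 + 1\right) = \left(-435\right) 132 = -57420$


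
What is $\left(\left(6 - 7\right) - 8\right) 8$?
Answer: $-72$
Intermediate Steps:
$\left(\left(6 - 7\right) - 8\right) 8 = \left(-1 - 8\right) 8 = \left(-9\right) 8 = -72$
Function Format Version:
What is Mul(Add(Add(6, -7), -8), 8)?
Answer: -72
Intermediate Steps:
Mul(Add(Add(6, -7), -8), 8) = Mul(Add(-1, -8), 8) = Mul(-9, 8) = -72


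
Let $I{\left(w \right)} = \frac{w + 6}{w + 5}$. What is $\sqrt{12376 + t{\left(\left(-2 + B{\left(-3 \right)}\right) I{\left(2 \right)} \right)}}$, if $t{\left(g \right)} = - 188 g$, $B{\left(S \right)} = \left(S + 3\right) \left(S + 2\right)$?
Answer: $\frac{6 \sqrt{17430}}{7} \approx 113.16$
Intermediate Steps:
$B{\left(S \right)} = \left(2 + S\right) \left(3 + S\right)$ ($B{\left(S \right)} = \left(3 + S\right) \left(2 + S\right) = \left(2 + S\right) \left(3 + S\right)$)
$I{\left(w \right)} = \frac{6 + w}{5 + w}$
$\sqrt{12376 + t{\left(\left(-2 + B{\left(-3 \right)}\right) I{\left(2 \right)} \right)}} = \sqrt{12376 - 188 \left(-2 + \left(6 + \left(-3\right)^{2} + 5 \left(-3\right)\right)\right) \frac{6 + 2}{5 + 2}} = \sqrt{12376 - 188 \left(-2 + \left(6 + 9 - 15\right)\right) \frac{1}{7} \cdot 8} = \sqrt{12376 - 188 \left(-2 + 0\right) \frac{1}{7} \cdot 8} = \sqrt{12376 - 188 \left(\left(-2\right) \frac{8}{7}\right)} = \sqrt{12376 - - \frac{3008}{7}} = \sqrt{12376 + \frac{3008}{7}} = \sqrt{\frac{89640}{7}} = \frac{6 \sqrt{17430}}{7}$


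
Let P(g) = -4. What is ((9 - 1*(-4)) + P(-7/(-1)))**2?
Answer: 81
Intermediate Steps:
((9 - 1*(-4)) + P(-7/(-1)))**2 = ((9 - 1*(-4)) - 4)**2 = ((9 + 4) - 4)**2 = (13 - 4)**2 = 9**2 = 81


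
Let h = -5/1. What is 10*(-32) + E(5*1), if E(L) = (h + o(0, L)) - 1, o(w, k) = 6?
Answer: -320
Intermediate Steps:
h = -5 (h = -5*1 = -5)
E(L) = 0 (E(L) = (-5 + 6) - 1 = 1 - 1 = 0)
10*(-32) + E(5*1) = 10*(-32) + 0 = -320 + 0 = -320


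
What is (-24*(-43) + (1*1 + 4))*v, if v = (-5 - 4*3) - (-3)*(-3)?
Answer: -26962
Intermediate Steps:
v = -26 (v = (-5 - 12) - 3*3 = -17 - 9 = -26)
(-24*(-43) + (1*1 + 4))*v = (-24*(-43) + (1*1 + 4))*(-26) = (1032 + (1 + 4))*(-26) = (1032 + 5)*(-26) = 1037*(-26) = -26962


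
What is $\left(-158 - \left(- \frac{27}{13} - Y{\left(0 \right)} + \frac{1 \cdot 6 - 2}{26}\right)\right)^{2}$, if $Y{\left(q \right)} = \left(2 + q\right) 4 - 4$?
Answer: $\frac{3908529}{169} \approx 23127.0$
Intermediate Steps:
$Y{\left(q \right)} = 4 + 4 q$ ($Y{\left(q \right)} = \left(8 + 4 q\right) - 4 = 4 + 4 q$)
$\left(-158 - \left(- \frac{27}{13} - Y{\left(0 \right)} + \frac{1 \cdot 6 - 2}{26}\right)\right)^{2} = \left(-158 - \left(-4 - \frac{27}{13} + \frac{1 \cdot 6 - 2}{26}\right)\right)^{2} = \left(-158 - \left(-4 - \frac{27}{13} + \left(6 - 2\right) \frac{1}{26}\right)\right)^{2} = \left(-158 + \left(4 - \left(- \frac{27}{13} + 4 \cdot \frac{1}{26}\right)\right)\right)^{2} = \left(-158 + \left(4 - \left(- \frac{27}{13} + \frac{2}{13}\right)\right)\right)^{2} = \left(-158 + \left(4 - - \frac{25}{13}\right)\right)^{2} = \left(-158 + \left(4 + \frac{25}{13}\right)\right)^{2} = \left(-158 + \frac{77}{13}\right)^{2} = \left(- \frac{1977}{13}\right)^{2} = \frac{3908529}{169}$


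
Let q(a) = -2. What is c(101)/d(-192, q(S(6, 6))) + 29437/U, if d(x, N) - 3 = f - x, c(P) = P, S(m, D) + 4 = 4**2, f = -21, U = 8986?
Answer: 1507406/390891 ≈ 3.8563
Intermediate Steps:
S(m, D) = 12 (S(m, D) = -4 + 4**2 = -4 + 16 = 12)
d(x, N) = -18 - x (d(x, N) = 3 + (-21 - x) = -18 - x)
c(101)/d(-192, q(S(6, 6))) + 29437/U = 101/(-18 - 1*(-192)) + 29437/8986 = 101/(-18 + 192) + 29437*(1/8986) = 101/174 + 29437/8986 = 1507406/390891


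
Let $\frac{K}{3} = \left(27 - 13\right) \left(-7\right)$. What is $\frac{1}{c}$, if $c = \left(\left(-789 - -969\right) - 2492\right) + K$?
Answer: $- \frac{1}{2606} \approx -0.00038373$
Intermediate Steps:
$K = -294$ ($K = 3 \left(27 - 13\right) \left(-7\right) = 3 \cdot 14 \left(-7\right) = 3 \left(-98\right) = -294$)
$c = -2606$ ($c = \left(\left(-789 - -969\right) - 2492\right) - 294 = \left(\left(-789 + 969\right) - 2492\right) - 294 = \left(180 - 2492\right) - 294 = -2312 - 294 = -2606$)
$\frac{1}{c} = \frac{1}{-2606} = - \frac{1}{2606}$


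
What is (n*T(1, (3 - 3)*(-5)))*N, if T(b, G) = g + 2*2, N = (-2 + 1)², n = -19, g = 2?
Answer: -114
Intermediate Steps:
N = 1 (N = (-1)² = 1)
T(b, G) = 6 (T(b, G) = 2 + 2*2 = 2 + 4 = 6)
(n*T(1, (3 - 3)*(-5)))*N = -19*6*1 = -114*1 = -114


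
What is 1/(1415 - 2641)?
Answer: -1/1226 ≈ -0.00081566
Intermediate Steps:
1/(1415 - 2641) = 1/(-1226) = -1/1226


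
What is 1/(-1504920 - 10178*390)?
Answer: -1/5474340 ≈ -1.8267e-7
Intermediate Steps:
1/(-1504920 - 10178*390) = 1/(-1504920 - 3969420) = 1/(-5474340) = -1/5474340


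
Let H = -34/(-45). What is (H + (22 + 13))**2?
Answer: 2588881/2025 ≈ 1278.5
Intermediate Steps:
H = 34/45 (H = -34*(-1/45) = 34/45 ≈ 0.75556)
(H + (22 + 13))**2 = (34/45 + (22 + 13))**2 = (34/45 + 35)**2 = (1609/45)**2 = 2588881/2025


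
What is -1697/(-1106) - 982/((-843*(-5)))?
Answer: 6066763/4661790 ≈ 1.3014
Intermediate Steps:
-1697/(-1106) - 982/((-843*(-5))) = -1697*(-1/1106) - 982/4215 = 1697/1106 - 982*1/4215 = 1697/1106 - 982/4215 = 6066763/4661790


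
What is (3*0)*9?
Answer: 0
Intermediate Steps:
(3*0)*9 = 0*9 = 0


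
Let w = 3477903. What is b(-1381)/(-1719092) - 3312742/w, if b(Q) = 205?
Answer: -5695621240379/5978835224076 ≈ -0.95263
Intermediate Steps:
b(-1381)/(-1719092) - 3312742/w = 205/(-1719092) - 3312742/3477903 = 205*(-1/1719092) - 3312742*1/3477903 = -205/1719092 - 3312742/3477903 = -5695621240379/5978835224076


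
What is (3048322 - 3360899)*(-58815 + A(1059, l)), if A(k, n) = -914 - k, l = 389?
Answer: 19000930676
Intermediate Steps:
(3048322 - 3360899)*(-58815 + A(1059, l)) = (3048322 - 3360899)*(-58815 + (-914 - 1*1059)) = -312577*(-58815 + (-914 - 1059)) = -312577*(-58815 - 1973) = -312577*(-60788) = 19000930676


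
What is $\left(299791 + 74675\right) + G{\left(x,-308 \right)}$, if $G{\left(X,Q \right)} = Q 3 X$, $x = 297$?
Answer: $100038$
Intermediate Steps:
$G{\left(X,Q \right)} = 3 Q X$
$\left(299791 + 74675\right) + G{\left(x,-308 \right)} = \left(299791 + 74675\right) + 3 \left(-308\right) 297 = 374466 - 274428 = 100038$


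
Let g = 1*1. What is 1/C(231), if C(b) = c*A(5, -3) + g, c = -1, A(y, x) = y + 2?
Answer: -⅙ ≈ -0.16667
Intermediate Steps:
A(y, x) = 2 + y
g = 1
C(b) = -6 (C(b) = -(2 + 5) + 1 = -1*7 + 1 = -7 + 1 = -6)
1/C(231) = 1/(-6) = -⅙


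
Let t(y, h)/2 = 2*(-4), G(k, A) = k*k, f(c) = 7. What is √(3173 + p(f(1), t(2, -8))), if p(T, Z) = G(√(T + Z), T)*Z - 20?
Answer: √3297 ≈ 57.419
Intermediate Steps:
G(k, A) = k²
t(y, h) = -16 (t(y, h) = 2*(2*(-4)) = 2*(-8) = -16)
p(T, Z) = -20 + Z*(T + Z) (p(T, Z) = (√(T + Z))²*Z - 20 = (T + Z)*Z - 20 = Z*(T + Z) - 20 = -20 + Z*(T + Z))
√(3173 + p(f(1), t(2, -8))) = √(3173 + (-20 - 16*(7 - 16))) = √(3173 + (-20 - 16*(-9))) = √(3173 + (-20 + 144)) = √(3173 + 124) = √3297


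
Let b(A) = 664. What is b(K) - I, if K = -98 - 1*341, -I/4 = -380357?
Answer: -1520764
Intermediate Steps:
I = 1521428 (I = -4*(-380357) = 1521428)
K = -439 (K = -98 - 341 = -439)
b(K) - I = 664 - 1*1521428 = 664 - 1521428 = -1520764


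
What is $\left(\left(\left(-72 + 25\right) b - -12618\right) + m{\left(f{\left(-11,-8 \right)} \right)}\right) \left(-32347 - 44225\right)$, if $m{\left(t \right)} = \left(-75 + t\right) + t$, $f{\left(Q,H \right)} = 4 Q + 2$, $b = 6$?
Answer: $-932417244$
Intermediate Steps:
$f{\left(Q,H \right)} = 2 + 4 Q$
$m{\left(t \right)} = -75 + 2 t$
$\left(\left(\left(-72 + 25\right) b - -12618\right) + m{\left(f{\left(-11,-8 \right)} \right)}\right) \left(-32347 - 44225\right) = \left(\left(\left(-72 + 25\right) 6 - -12618\right) + \left(-75 + 2 \left(2 + 4 \left(-11\right)\right)\right)\right) \left(-32347 - 44225\right) = \left(\left(\left(-47\right) 6 + 12618\right) + \left(-75 + 2 \left(2 - 44\right)\right)\right) \left(-76572\right) = \left(\left(-282 + 12618\right) + \left(-75 + 2 \left(-42\right)\right)\right) \left(-76572\right) = \left(12336 - 159\right) \left(-76572\right) = 12177 \left(-76572\right) = -932417244$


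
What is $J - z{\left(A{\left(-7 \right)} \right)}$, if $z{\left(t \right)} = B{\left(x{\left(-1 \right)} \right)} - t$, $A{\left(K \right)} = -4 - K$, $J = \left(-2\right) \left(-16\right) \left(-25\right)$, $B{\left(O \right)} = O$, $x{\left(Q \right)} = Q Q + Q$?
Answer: $-797$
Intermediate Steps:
$x{\left(Q \right)} = Q + Q^{2}$ ($x{\left(Q \right)} = Q^{2} + Q = Q + Q^{2}$)
$J = -800$ ($J = 32 \left(-25\right) = -800$)
$z{\left(t \right)} = - t$ ($z{\left(t \right)} = - (1 - 1) - t = \left(-1\right) 0 - t = 0 - t = - t$)
$J - z{\left(A{\left(-7 \right)} \right)} = -800 - - (-4 - -7) = -800 - - (-4 + 7) = -800 - \left(-1\right) 3 = -800 - -3 = -800 + 3 = -797$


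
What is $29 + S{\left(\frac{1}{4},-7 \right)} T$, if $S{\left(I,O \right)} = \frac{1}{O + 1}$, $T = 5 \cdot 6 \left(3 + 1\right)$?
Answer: $9$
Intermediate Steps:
$T = 120$ ($T = 30 \cdot 4 = 120$)
$S{\left(I,O \right)} = \frac{1}{1 + O}$
$29 + S{\left(\frac{1}{4},-7 \right)} T = 29 + \frac{1}{1 - 7} \cdot 120 = 29 + \frac{1}{-6} \cdot 120 = 29 - 20 = 9$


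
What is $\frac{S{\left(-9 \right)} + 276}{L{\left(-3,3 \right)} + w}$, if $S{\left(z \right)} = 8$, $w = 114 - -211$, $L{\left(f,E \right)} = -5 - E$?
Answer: $\frac{284}{317} \approx 0.8959$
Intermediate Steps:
$w = 325$ ($w = 114 + 211 = 325$)
$\frac{S{\left(-9 \right)} + 276}{L{\left(-3,3 \right)} + w} = \frac{8 + 276}{\left(-5 - 3\right) + 325} = \frac{284}{\left(-5 - 3\right) + 325} = \frac{284}{-8 + 325} = \frac{284}{317}$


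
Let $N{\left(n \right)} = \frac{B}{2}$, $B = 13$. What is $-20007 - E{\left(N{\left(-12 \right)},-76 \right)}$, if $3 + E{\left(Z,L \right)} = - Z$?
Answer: $- \frac{39995}{2} \approx -19998.0$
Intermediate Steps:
$N{\left(n \right)} = \frac{13}{2}$
$E{\left(Z,L \right)} = -3 - Z$
$-20007 - E{\left(N{\left(-12 \right)},-76 \right)} = -20007 - \left(-3 - \frac{13}{2}\right) = -20007 - - \frac{19}{2} = -20007 + \frac{19}{2} = - \frac{39995}{2}$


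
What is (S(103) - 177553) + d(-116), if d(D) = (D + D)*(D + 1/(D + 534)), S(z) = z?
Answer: -31462558/209 ≈ -1.5054e+5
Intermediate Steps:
d(D) = 2*D*(D + 1/(534 + D)) (d(D) = (2*D)*(D + 1/(534 + D)) = 2*D*(D + 1/(534 + D)))
(S(103) - 177553) + d(-116) = (103 - 177553) + 2*(-116)*(1 + (-116)² + 534*(-116))/(534 - 116) = -177450 + 2*(-116)*(1 + 13456 - 61944)/418 = -177450 + 2*(-116)*(1/418)*(-48487) = -177450 + 5624492/209 = -31462558/209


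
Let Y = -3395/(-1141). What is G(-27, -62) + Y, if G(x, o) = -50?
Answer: -7665/163 ≈ -47.025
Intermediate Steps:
Y = 485/163 (Y = -3395*(-1/1141) = 485/163 ≈ 2.9755)
G(-27, -62) + Y = -50 + 485/163 = -7665/163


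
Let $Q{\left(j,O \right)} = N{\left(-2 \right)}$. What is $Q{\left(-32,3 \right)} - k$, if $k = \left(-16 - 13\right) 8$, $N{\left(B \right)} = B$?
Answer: $230$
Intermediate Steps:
$Q{\left(j,O \right)} = -2$
$k = -232$ ($k = \left(-29\right) 8 = -232$)
$Q{\left(-32,3 \right)} - k = -2 - -232 = -2 + 232 = 230$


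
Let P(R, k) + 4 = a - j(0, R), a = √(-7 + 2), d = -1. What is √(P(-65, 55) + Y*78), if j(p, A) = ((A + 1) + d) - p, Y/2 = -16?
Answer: √(-2435 + I*√5) ≈ 0.0227 + 49.346*I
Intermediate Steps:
Y = -32 (Y = 2*(-16) = -32)
a = I*√5 (a = √(-5) = I*√5 ≈ 2.2361*I)
j(p, A) = A - p (j(p, A) = ((A + 1) - 1) - p = ((1 + A) - 1) - p = A - p)
P(R, k) = -4 - R + I*√5 (P(R, k) = -4 + (I*√5 - (R - 1*0)) = -4 + (I*√5 - (R + 0)) = -4 + (I*√5 - R) = -4 + (-R + I*√5) = -4 - R + I*√5)
√(P(-65, 55) + Y*78) = √((-4 - 1*(-65) + I*√5) - 32*78) = √((-4 + 65 + I*√5) - 2496) = √((61 + I*√5) - 2496) = √(-2435 + I*√5)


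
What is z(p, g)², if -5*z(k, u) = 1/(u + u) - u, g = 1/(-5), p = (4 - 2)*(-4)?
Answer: 529/2500 ≈ 0.21160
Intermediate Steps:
p = -8 (p = 2*(-4) = -8)
g = -⅕ ≈ -0.20000
z(k, u) = -1/(10*u) + u/5 (z(k, u) = -(1/(u + u) - u)/5 = -(1/(2*u) - u)/5 = -1/(10*u) + u/5)
z(p, g)² = (-1/(10*(-⅕)) + (⅕)*(-⅕))² = (-⅒*(-5) - 1/25)² = (½ - 1/25)² = (23/50)² = 529/2500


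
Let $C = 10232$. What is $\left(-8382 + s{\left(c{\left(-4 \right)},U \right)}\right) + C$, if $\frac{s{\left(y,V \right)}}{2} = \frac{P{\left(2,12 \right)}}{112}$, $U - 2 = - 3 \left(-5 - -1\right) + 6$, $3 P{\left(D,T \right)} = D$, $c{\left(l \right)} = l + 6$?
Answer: $\frac{155401}{84} \approx 1850.0$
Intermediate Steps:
$c{\left(l \right)} = 6 + l$
$P{\left(D,T \right)} = \frac{D}{3}$
$U = 20$ ($U = 2 - \left(-6 + 3 \left(-5 - -1\right)\right) = 2 - \left(-6 + 3 \left(-5 + 1\right)\right) = 2 + \left(\left(-3\right) \left(-4\right) + 6\right) = 2 + \left(12 + 6\right) = 2 + 18 = 20$)
$s{\left(y,V \right)} = \frac{1}{84}$ ($s{\left(y,V \right)} = 2 \frac{\frac{1}{3} \cdot 2}{112} = 2 \cdot \frac{2}{3} \cdot \frac{1}{112} = 2 \cdot \frac{1}{168} = \frac{1}{84}$)
$\left(-8382 + s{\left(c{\left(-4 \right)},U \right)}\right) + C = \left(-8382 + \frac{1}{84}\right) + 10232 = - \frac{704087}{84} + 10232 = \frac{155401}{84}$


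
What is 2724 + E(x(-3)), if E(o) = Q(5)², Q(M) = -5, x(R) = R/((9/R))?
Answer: 2749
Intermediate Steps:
x(R) = R²/9 (x(R) = R*(R/9) = R²/9)
E(o) = 25 (E(o) = (-5)² = 25)
2724 + E(x(-3)) = 2724 + 25 = 2749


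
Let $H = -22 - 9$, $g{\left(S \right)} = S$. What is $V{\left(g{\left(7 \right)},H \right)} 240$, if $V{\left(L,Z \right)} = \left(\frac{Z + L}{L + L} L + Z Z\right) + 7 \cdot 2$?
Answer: $231120$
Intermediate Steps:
$H = -31$
$V{\left(L,Z \right)} = 14 + Z^{2} + \frac{L}{2} + \frac{Z}{2}$ ($V{\left(L,Z \right)} = \left(\frac{L + Z}{2 L} L + Z^{2}\right) + 14 = \left(\left(\frac{L}{2} + \frac{Z}{2}\right) + Z^{2}\right) + 14 = \left(Z^{2} + \frac{L}{2} + \frac{Z}{2}\right) + 14 = 14 + Z^{2} + \frac{L}{2} + \frac{Z}{2}$)
$V{\left(g{\left(7 \right)},H \right)} 240 = \left(14 + \left(-31\right)^{2} + \frac{1}{2} \cdot 7 + \frac{1}{2} \left(-31\right)\right) 240 = \left(14 + 961 + \frac{7}{2} - \frac{31}{2}\right) 240 = 963 \cdot 240 = 231120$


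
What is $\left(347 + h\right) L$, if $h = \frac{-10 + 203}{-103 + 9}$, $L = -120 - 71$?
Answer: $- \frac{6193175}{94} \approx -65885.0$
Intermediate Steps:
$L = -191$ ($L = -120 - 71 = -191$)
$h = - \frac{193}{94}$ ($h = \frac{193}{-94} = 193 \left(- \frac{1}{94}\right) = - \frac{193}{94} \approx -2.0532$)
$\left(347 + h\right) L = \left(347 - \frac{193}{94}\right) \left(-191\right) = \frac{32425}{94} \left(-191\right) = - \frac{6193175}{94}$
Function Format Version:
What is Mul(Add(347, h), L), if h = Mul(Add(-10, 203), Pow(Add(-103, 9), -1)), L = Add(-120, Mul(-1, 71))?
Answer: Rational(-6193175, 94) ≈ -65885.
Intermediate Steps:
L = -191 (L = Add(-120, -71) = -191)
h = Rational(-193, 94) (h = Mul(193, Pow(-94, -1)) = Mul(193, Rational(-1, 94)) = Rational(-193, 94) ≈ -2.0532)
Mul(Add(347, h), L) = Mul(Add(347, Rational(-193, 94)), -191) = Mul(Rational(32425, 94), -191) = Rational(-6193175, 94)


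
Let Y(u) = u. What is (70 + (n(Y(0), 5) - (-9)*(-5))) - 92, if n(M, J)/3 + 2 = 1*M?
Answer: -73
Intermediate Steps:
n(M, J) = -6 + 3*M (n(M, J) = -6 + 3*(1*M) = -6 + 3*M)
(70 + (n(Y(0), 5) - (-9)*(-5))) - 92 = (70 + ((-6 + 3*0) - (-9)*(-5))) - 92 = (70 + ((-6 + 0) - 1*45)) - 92 = (70 + (-6 - 45)) - 92 = (70 - 51) - 92 = 19 - 92 = -73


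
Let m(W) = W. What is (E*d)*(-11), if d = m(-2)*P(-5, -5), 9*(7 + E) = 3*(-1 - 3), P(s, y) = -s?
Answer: -2750/3 ≈ -916.67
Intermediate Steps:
E = -25/3 (E = -7 + (3*(-1 - 3))/9 = -7 + (3*(-4))/9 = -7 + (⅑)*(-12) = -7 - 4/3 = -25/3 ≈ -8.3333)
d = -10 (d = -(-2)*(-5) = -2*5 = -10)
(E*d)*(-11) = -25/3*(-10)*(-11) = (250/3)*(-11) = -2750/3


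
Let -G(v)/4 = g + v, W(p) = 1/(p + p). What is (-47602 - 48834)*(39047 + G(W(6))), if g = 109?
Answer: -11170374752/3 ≈ -3.7235e+9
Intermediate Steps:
W(p) = 1/(2*p)
G(v) = -436 - 4*v (G(v) = -4*(109 + v) = -436 - 4*v)
(-47602 - 48834)*(39047 + G(W(6))) = (-47602 - 48834)*(39047 + (-436 - 2/6)) = -96436*(39047 + (-436 - 2/6)) = -96436*(39047 + (-436 - 4*1/12)) = -96436*(39047 + (-436 - ⅓)) = -96436*(39047 - 1309/3) = -96436*115832/3 = -11170374752/3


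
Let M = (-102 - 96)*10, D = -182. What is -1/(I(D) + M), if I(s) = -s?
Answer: 1/1798 ≈ 0.00055617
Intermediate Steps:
M = -1980 (M = -198*10 = -1980)
-1/(I(D) + M) = -1/(-1*(-182) - 1980) = -1/(182 - 1980) = -1/(-1798) = -1*(-1/1798) = 1/1798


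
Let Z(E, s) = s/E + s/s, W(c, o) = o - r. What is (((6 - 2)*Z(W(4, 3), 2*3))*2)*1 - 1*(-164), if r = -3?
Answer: 180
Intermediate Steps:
W(c, o) = 3 + o (W(c, o) = o - 1*(-3) = o + 3 = 3 + o)
Z(E, s) = 1 + s/E (Z(E, s) = s/E + 1 = 1 + s/E)
(((6 - 2)*Z(W(4, 3), 2*3))*2)*1 - 1*(-164) = (((6 - 2)*(((3 + 3) + 2*3)/(3 + 3)))*2)*1 - 1*(-164) = ((4*((6 + 6)/6))*2)*1 + 164 = ((4*((⅙)*12))*2)*1 + 164 = ((4*2)*2)*1 + 164 = (8*2)*1 + 164 = 16*1 + 164 = 16 + 164 = 180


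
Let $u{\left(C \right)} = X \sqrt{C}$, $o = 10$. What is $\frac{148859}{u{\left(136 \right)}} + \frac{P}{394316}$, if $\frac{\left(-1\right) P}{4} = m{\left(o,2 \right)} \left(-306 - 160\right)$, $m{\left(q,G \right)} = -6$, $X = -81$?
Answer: $- \frac{2796}{98579} - \frac{148859 \sqrt{34}}{5508} \approx -157.62$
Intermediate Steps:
$u{\left(C \right)} = - 81 \sqrt{C}$
$P = -11184$ ($P = - 4 \left(- 6 \left(-306 - 160\right)\right) = - 4 \left(\left(-6\right) \left(-466\right)\right) = \left(-4\right) 2796 = -11184$)
$\frac{148859}{u{\left(136 \right)}} + \frac{P}{394316} = \frac{148859}{\left(-81\right) \sqrt{136}} - \frac{11184}{394316} = \frac{148859}{\left(-81\right) 2 \sqrt{34}} - \frac{2796}{98579} = \frac{148859}{\left(-162\right) \sqrt{34}} - \frac{2796}{98579} = 148859 \left(- \frac{\sqrt{34}}{5508}\right) - \frac{2796}{98579} = - \frac{148859 \sqrt{34}}{5508} - \frac{2796}{98579} = - \frac{2796}{98579} - \frac{148859 \sqrt{34}}{5508}$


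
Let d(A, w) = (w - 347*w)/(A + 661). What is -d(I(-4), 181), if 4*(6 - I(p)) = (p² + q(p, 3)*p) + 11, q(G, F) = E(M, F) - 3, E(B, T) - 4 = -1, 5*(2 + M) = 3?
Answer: 250504/2641 ≈ 94.852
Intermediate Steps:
M = -7/5 (M = -2 + (⅕)*3 = -2 + ⅗ = -7/5 ≈ -1.4000)
E(B, T) = 3 (E(B, T) = 4 - 1 = 3)
q(G, F) = 0 (q(G, F) = 3 - 3 = 0)
I(p) = 13/4 - p²/4 (I(p) = 6 - ((p² + 0*p) + 11)/4 = 6 - ((p² + 0) + 11)/4 = 6 - (p² + 11)/4 = 6 - (11 + p²)/4 = 6 + (-11/4 - p²/4) = 13/4 - p²/4)
d(A, w) = -346*w/(661 + A) (d(A, w) = (-346*w)/(661 + A) = -346*w/(661 + A))
-d(I(-4), 181) = -(-346)*181/(661 + (13/4 - ¼*(-4)²)) = -(-346)*181/(661 + (13/4 - ¼*16)) = -(-346)*181/(661 + (13/4 - 4)) = -(-346)*181/(661 - ¾) = -(-346)*181/2641/4 = -(-346)*181*4/2641 = -1*(-250504/2641) = 250504/2641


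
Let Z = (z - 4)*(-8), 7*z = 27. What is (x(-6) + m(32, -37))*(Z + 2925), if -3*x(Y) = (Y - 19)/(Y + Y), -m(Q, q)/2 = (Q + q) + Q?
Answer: -40331027/252 ≈ -1.6004e+5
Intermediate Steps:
z = 27/7 (z = (1/7)*27 = 27/7 ≈ 3.8571)
m(Q, q) = -4*Q - 2*q (m(Q, q) = -2*((Q + q) + Q) = -2*(q + 2*Q) = -4*Q - 2*q)
x(Y) = -(-19 + Y)/(6*Y) (x(Y) = -(Y - 19)/(3*(Y + Y)) = -(-19 + Y)/(3*(2*Y)) = -(-19 + Y)*1/(2*Y)/3 = -(-19 + Y)/(6*Y))
Z = 8/7 (Z = (27/7 - 4)*(-8) = -1/7*(-8) = 8/7 ≈ 1.1429)
(x(-6) + m(32, -37))*(Z + 2925) = ((1/6)*(19 - 1*(-6))/(-6) + (-4*32 - 2*(-37)))*(8/7 + 2925) = ((1/6)*(-1/6)*(19 + 6) + (-128 + 74))*(20483/7) = ((1/6)*(-1/6)*25 - 54)*(20483/7) = (-25/36 - 54)*(20483/7) = -1969/36*20483/7 = -40331027/252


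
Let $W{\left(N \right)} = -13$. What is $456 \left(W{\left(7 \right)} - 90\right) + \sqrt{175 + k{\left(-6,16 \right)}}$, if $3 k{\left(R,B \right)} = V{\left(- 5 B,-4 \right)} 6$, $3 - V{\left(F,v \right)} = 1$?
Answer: $-46968 + \sqrt{179} \approx -46955.0$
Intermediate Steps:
$V{\left(F,v \right)} = 2$ ($V{\left(F,v \right)} = 3 - 1 = 2$)
$k{\left(R,B \right)} = 4$ ($k{\left(R,B \right)} = \frac{2 \cdot 6}{3} = \frac{1}{3} \cdot 12 = 4$)
$456 \left(W{\left(7 \right)} - 90\right) + \sqrt{175 + k{\left(-6,16 \right)}} = 456 \left(-13 - 90\right) + \sqrt{175 + 4} = 456 \left(-103\right) + \sqrt{179} = -46968 + \sqrt{179}$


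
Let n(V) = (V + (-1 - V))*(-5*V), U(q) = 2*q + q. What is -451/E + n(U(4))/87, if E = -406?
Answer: 731/406 ≈ 1.8005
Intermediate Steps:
U(q) = 3*q
n(V) = 5*V (n(V) = -(-5)*V = 5*V)
-451/E + n(U(4))/87 = -451/(-406) + (5*(3*4))/87 = -451*(-1/406) + (5*12)*(1/87) = 451/406 + 60*(1/87) = 451/406 + 20/29 = 731/406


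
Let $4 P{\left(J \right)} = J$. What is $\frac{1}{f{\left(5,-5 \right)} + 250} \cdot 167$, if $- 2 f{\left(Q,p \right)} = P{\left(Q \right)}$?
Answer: $\frac{1336}{1995} \approx 0.66967$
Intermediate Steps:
$P{\left(J \right)} = \frac{J}{4}$
$f{\left(Q,p \right)} = - \frac{Q}{8}$ ($f{\left(Q,p \right)} = - \frac{\frac{1}{4} Q}{2} = - \frac{Q}{8}$)
$\frac{1}{f{\left(5,-5 \right)} + 250} \cdot 167 = \frac{1}{\left(- \frac{1}{8}\right) 5 + 250} \cdot 167 = \frac{1}{- \frac{5}{8} + 250} \cdot 167 = \frac{1}{\frac{1995}{8}} \cdot 167 = \frac{8}{1995} \cdot 167 = \frac{1336}{1995}$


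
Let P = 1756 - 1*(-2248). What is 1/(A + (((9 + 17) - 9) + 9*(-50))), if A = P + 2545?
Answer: 1/6116 ≈ 0.00016351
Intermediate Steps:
P = 4004 (P = 1756 + 2248 = 4004)
A = 6549 (A = 4004 + 2545 = 6549)
1/(A + (((9 + 17) - 9) + 9*(-50))) = 1/(6549 + (((9 + 17) - 9) + 9*(-50))) = 1/(6549 + ((26 - 9) - 450)) = 1/(6549 + (17 - 450)) = 1/(6549 - 433) = 1/6116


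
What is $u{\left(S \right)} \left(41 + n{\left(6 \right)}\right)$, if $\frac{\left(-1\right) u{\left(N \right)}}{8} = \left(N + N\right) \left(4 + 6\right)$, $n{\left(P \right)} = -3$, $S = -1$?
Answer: $6080$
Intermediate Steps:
$u{\left(N \right)} = - 160 N$ ($u{\left(N \right)} = - 8 \left(N + N\right) \left(4 + 6\right) = - 8 \cdot 2 N 10 = - 8 \cdot 20 N = - 160 N$)
$u{\left(S \right)} \left(41 + n{\left(6 \right)}\right) = \left(-160\right) \left(-1\right) \left(41 - 3\right) = 160 \cdot 38 = 6080$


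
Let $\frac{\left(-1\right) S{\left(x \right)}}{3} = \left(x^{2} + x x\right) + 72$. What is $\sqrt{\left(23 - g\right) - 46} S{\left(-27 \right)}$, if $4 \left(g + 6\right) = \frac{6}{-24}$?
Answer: $- \frac{2295 i \sqrt{271}}{2} \approx - 18890.0 i$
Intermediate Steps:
$S{\left(x \right)} = -216 - 6 x^{2}$ ($S{\left(x \right)} = - 3 \left(\left(x^{2} + x x\right) + 72\right) = - 3 \left(\left(x^{2} + x^{2}\right) + 72\right) = - 3 \left(2 x^{2} + 72\right) = - 3 \left(72 + 2 x^{2}\right) = -216 - 6 x^{2}$)
$g = - \frac{97}{16}$ ($g = -6 + \frac{6 \frac{1}{-24}}{4} = -6 + \frac{6 \left(- \frac{1}{24}\right)}{4} = -6 + \frac{1}{4} \left(- \frac{1}{4}\right) = -6 - \frac{1}{16} = - \frac{97}{16} \approx -6.0625$)
$\sqrt{\left(23 - g\right) - 46} S{\left(-27 \right)} = \sqrt{\left(23 - - \frac{97}{16}\right) - 46} \left(-216 - 6 \left(-27\right)^{2}\right) = \sqrt{\left(23 + \frac{97}{16}\right) - 46} \left(-216 - 4374\right) = \sqrt{\frac{465}{16} - 46} \left(-216 - 4374\right) = \sqrt{- \frac{271}{16}} \left(-4590\right) = \frac{i \sqrt{271}}{4} \left(-4590\right) = - \frac{2295 i \sqrt{271}}{2}$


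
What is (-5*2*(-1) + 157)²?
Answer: 27889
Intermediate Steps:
(-5*2*(-1) + 157)² = (-10*(-1) + 157)² = (10 + 157)² = 167² = 27889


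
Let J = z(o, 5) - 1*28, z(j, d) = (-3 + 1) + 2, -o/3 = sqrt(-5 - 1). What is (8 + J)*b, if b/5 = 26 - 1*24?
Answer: -200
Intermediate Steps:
o = -3*I*sqrt(6) (o = -3*sqrt(-5 - 1) = -3*I*sqrt(6) ≈ -7.3485*I)
b = 10 (b = 5*(26 - 1*24) = 5*(26 - 24) = 5*2 = 10)
z(j, d) = 0 (z(j, d) = -2 + 2 = 0)
J = -28 (J = 0 - 1*28 = 0 - 28 = -28)
(8 + J)*b = (8 - 28)*10 = -20*10 = -200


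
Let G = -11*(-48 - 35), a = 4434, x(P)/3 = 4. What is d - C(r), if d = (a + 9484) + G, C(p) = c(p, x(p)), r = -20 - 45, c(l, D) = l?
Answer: 14896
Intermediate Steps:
x(P) = 12 (x(P) = 3*4 = 12)
G = 913 (G = -11*(-83) = 913)
r = -65
C(p) = p
d = 14831 (d = (4434 + 9484) + 913 = 13918 + 913 = 14831)
d - C(r) = 14831 - 1*(-65) = 14831 + 65 = 14896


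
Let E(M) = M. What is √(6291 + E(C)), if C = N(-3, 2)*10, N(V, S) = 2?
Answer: √6311 ≈ 79.442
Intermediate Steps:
C = 20 (C = 2*10 = 20)
√(6291 + E(C)) = √(6291 + 20) = √6311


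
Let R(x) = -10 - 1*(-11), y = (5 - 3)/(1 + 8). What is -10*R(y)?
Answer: -10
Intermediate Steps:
y = 2/9 ≈ 0.22222
R(x) = 1 (R(x) = -10 + 11 = 1)
-10*R(y) = -10*1 = -10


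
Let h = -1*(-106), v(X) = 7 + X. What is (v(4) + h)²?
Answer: 13689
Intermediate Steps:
h = 106
(v(4) + h)² = ((7 + 4) + 106)² = (11 + 106)² = 117² = 13689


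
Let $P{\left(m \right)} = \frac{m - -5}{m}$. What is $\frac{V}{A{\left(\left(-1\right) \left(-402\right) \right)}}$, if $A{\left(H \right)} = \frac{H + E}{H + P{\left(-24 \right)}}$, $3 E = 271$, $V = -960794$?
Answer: $- \frac{663428257}{844} \approx -7.8605 \cdot 10^{5}$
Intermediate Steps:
$E = \frac{271}{3}$ ($E = \frac{1}{3} \cdot 271 = \frac{271}{3} \approx 90.333$)
$P{\left(m \right)} = \frac{5 + m}{m}$ ($P{\left(m \right)} = \frac{m + 5}{m} = \frac{5 + m}{m}$)
$A{\left(H \right)} = \frac{\frac{271}{3} + H}{\frac{19}{24} + H}$ ($A{\left(H \right)} = \frac{H + \frac{271}{3}}{H + \frac{5 - 24}{-24}} = \frac{\frac{271}{3} + H}{H - - \frac{19}{24}} = \frac{\frac{271}{3} + H}{H + \frac{19}{24}} = \frac{\frac{271}{3} + H}{\frac{19}{24} + H}$)
$\frac{V}{A{\left(\left(-1\right) \left(-402\right) \right)}} = - \frac{960794}{8 \frac{1}{19 + 24 \left(\left(-1\right) \left(-402\right)\right)} \left(271 + 3 \left(\left(-1\right) \left(-402\right)\right)\right)} = - \frac{960794}{8 \frac{1}{19 + 24 \cdot 402} \left(271 + 3 \cdot 402\right)} = - \frac{960794}{8 \frac{1}{19 + 9648} \left(271 + 1206\right)} = - \frac{960794}{8 \cdot \frac{1}{9667} \cdot 1477} = - \frac{960794}{\frac{1688}{1381}} = \left(-960794\right) \frac{1381}{1688} = - \frac{663428257}{844}$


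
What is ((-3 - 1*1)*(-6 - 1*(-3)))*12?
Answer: 144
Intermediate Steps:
((-3 - 1*1)*(-6 - 1*(-3)))*12 = ((-3 - 1)*(-6 + 3))*12 = -4*(-3)*12 = 12*12 = 144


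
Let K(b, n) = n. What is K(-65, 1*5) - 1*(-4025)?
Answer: 4030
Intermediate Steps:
K(-65, 1*5) - 1*(-4025) = 1*5 - 1*(-4025) = 5 + 4025 = 4030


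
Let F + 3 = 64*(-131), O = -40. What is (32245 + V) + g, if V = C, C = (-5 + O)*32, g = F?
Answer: 22418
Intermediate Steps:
F = -8387 (F = -3 + 64*(-131) = -3 - 8384 = -8387)
g = -8387
C = -1440 (C = (-5 - 40)*32 = -45*32 = -1440)
V = -1440
(32245 + V) + g = (32245 - 1440) - 8387 = 30805 - 8387 = 22418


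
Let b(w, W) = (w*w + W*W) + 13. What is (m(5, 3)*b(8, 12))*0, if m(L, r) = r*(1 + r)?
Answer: 0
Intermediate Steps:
b(w, W) = 13 + W² + w² (b(w, W) = (w² + W²) + 13 = (W² + w²) + 13 = 13 + W² + w²)
(m(5, 3)*b(8, 12))*0 = ((3*(1 + 3))*(13 + 12² + 8²))*0 = ((3*4)*(13 + 144 + 64))*0 = (12*221)*0 = 2652*0 = 0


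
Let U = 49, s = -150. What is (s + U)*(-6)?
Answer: 606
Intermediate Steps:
(s + U)*(-6) = (-150 + 49)*(-6) = -101*(-6) = 606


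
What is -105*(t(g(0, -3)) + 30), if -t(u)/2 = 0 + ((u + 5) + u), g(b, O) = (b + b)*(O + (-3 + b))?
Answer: -2100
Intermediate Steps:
g(b, O) = 2*b*(-3 + O + b) (g(b, O) = (2*b)*(-3 + O + b) = 2*b*(-3 + O + b))
t(u) = -10 - 4*u (t(u) = -2*(0 + ((u + 5) + u)) = -2*(0 + ((5 + u) + u)) = -2*(0 + (5 + 2*u)) = -2*(5 + 2*u) = -10 - 4*u)
-105*(t(g(0, -3)) + 30) = -105*((-10 - 8*0*(-3 - 3 + 0)) + 30) = -105*((-10 - 8*0*(-6)) + 30) = -105*((-10 - 4*0) + 30) = -105*((-10 + 0) + 30) = -105*(-10 + 30) = -105*20 = -2100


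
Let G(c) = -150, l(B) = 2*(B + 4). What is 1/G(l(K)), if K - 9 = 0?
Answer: -1/150 ≈ -0.0066667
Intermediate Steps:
K = 9 (K = 9 + 0 = 9)
l(B) = 8 + 2*B (l(B) = 2*(4 + B) = 8 + 2*B)
1/G(l(K)) = 1/(-150) = -1/150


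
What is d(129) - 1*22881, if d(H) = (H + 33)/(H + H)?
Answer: -983856/43 ≈ -22880.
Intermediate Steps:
d(H) = (33 + H)/(2*H) (d(H) = (33 + H)/((2*H)) = (33 + H)*(1/(2*H)) = (33 + H)/(2*H))
d(129) - 1*22881 = (1/2)*(33 + 129)/129 - 1*22881 = (1/2)*(1/129)*162 - 22881 = 27/43 - 22881 = -983856/43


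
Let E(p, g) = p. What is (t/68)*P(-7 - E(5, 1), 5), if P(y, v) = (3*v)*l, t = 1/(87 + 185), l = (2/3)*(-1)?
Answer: -5/9248 ≈ -0.00054066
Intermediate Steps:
l = -⅔ (l = (2*(⅓))*(-1) = (⅔)*(-1) = -⅔ ≈ -0.66667)
t = 1/272 ≈ 0.0036765
P(y, v) = -2*v (P(y, v) = (3*v)*(-⅔) = -2*v)
(t/68)*P(-7 - E(5, 1), 5) = ((1/272)/68)*(-2*5) = ((1/68)*(1/272))*(-10) = (1/18496)*(-10) = -5/9248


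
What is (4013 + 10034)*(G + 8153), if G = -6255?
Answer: 26661206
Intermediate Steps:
(4013 + 10034)*(G + 8153) = (4013 + 10034)*(-6255 + 8153) = 14047*1898 = 26661206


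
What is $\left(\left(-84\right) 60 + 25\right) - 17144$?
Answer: $-22159$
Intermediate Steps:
$\left(\left(-84\right) 60 + 25\right) - 17144 = \left(-5040 + 25\right) - 17144 = -5015 - 17144 = -22159$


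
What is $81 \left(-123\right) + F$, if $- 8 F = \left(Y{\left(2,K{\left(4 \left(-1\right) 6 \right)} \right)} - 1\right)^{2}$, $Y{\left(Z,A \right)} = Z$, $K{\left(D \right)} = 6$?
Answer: $- \frac{79705}{8} \approx -9963.1$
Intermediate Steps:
$F = - \frac{1}{8}$ ($F = - \frac{\left(2 - 1\right)^{2}}{8} = - \frac{1^{2}}{8} = \left(- \frac{1}{8}\right) 1 = - \frac{1}{8} \approx -0.125$)
$81 \left(-123\right) + F = 81 \left(-123\right) - \frac{1}{8} = -9963 - \frac{1}{8} = - \frac{79705}{8}$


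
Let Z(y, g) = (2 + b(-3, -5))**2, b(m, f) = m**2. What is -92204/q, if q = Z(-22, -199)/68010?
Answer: -6270794040/121 ≈ -5.1825e+7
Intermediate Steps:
Z(y, g) = 121 (Z(y, g) = (2 + (-3)**2)**2 = (2 + 9)**2 = 11**2 = 121)
q = 121/68010 ≈ 0.0017792
-92204/q = -92204/121/68010 = -92204*68010/121 = -6270794040/121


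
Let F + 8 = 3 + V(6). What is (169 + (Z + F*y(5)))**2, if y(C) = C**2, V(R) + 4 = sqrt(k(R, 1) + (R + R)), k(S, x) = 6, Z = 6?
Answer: 13750 - 7500*sqrt(2) ≈ 3143.4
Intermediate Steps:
V(R) = -4 + sqrt(6 + 2*R) (V(R) = -4 + sqrt(6 + (R + R)) = -4 + sqrt(6 + 2*R))
F = -9 + 3*sqrt(2) (F = -8 + (3 + (-4 + sqrt(6 + 2*6))) = -8 + (3 + (-4 + sqrt(6 + 12))) = -8 + (3 + (-4 + sqrt(18))) = -8 + (3 + (-4 + 3*sqrt(2))) = -8 + (-1 + 3*sqrt(2)) = -9 + 3*sqrt(2) ≈ -4.7574)
(169 + (Z + F*y(5)))**2 = (169 + (6 + (-9 + 3*sqrt(2))*5**2))**2 = (169 + (6 + (-9 + 3*sqrt(2))*25))**2 = (169 + (6 + (-225 + 75*sqrt(2))))**2 = (169 + (-219 + 75*sqrt(2)))**2 = (-50 + 75*sqrt(2))**2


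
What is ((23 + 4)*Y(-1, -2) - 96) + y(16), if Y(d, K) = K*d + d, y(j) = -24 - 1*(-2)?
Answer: -91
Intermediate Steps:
y(j) = -22 (y(j) = -24 + 2 = -22)
Y(d, K) = d + K*d
((23 + 4)*Y(-1, -2) - 96) + y(16) = ((23 + 4)*(-(1 - 2)) - 96) - 22 = (27*(-1*(-1)) - 96) - 22 = (27*1 - 96) - 22 = (27 - 96) - 22 = -69 - 22 = -91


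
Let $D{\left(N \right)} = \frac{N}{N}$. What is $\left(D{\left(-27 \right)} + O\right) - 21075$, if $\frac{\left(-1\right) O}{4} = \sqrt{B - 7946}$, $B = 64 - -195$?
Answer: $-21074 - 4 i \sqrt{7687} \approx -21074.0 - 350.7 i$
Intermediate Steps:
$B = 259$ ($B = 64 + 195 = 259$)
$D{\left(N \right)} = 1$
$O = - 4 i \sqrt{7687}$ ($O = - 4 \sqrt{259 - 7946} = - 4 \sqrt{-7687} = - 4 i \sqrt{7687} \approx - 350.7 i$)
$\left(D{\left(-27 \right)} + O\right) - 21075 = \left(1 - 4 i \sqrt{7687}\right) - 21075 = -21074 - 4 i \sqrt{7687}$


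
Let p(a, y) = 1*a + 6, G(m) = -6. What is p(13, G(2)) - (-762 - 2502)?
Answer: 3283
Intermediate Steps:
p(a, y) = 6 + a (p(a, y) = a + 6 = 6 + a)
p(13, G(2)) - (-762 - 2502) = (6 + 13) - (-762 - 2502) = 19 - 1*(-3264) = 19 + 3264 = 3283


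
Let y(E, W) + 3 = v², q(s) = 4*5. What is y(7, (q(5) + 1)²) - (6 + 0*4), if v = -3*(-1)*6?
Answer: 315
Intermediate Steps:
q(s) = 20
v = 18 (v = 3*6 = 18)
y(E, W) = 321 (y(E, W) = -3 + 18² = -3 + 324 = 321)
y(7, (q(5) + 1)²) - (6 + 0*4) = 321 - (6 + 0*4) = 321 - (6 + 0) = 321 - 1*6 = 321 - 6 = 315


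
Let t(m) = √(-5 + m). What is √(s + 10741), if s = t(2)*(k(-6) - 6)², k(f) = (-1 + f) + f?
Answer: √(10741 + 361*I*√3) ≈ 103.68 + 3.0153*I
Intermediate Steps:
k(f) = -1 + 2*f
s = 361*I*√3 (s = √(-5 + 2)*((-1 + 2*(-6)) - 6)² = √(-3)*((-1 - 12) - 6)² = (I*√3)*(-13 - 6)² = (I*√3)*(-19)² = (I*√3)*361 = 361*I*√3 ≈ 625.27*I)
√(s + 10741) = √(361*I*√3 + 10741) = √(10741 + 361*I*√3)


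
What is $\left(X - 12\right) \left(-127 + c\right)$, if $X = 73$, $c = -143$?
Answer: $-16470$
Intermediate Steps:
$\left(X - 12\right) \left(-127 + c\right) = \left(73 - 12\right) \left(-127 - 143\right) = \left(73 - 12\right) \left(-270\right) = 61 \left(-270\right) = -16470$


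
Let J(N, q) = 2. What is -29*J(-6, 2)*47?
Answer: -2726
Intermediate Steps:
-29*J(-6, 2)*47 = -29*2*47 = -58*47 = -2726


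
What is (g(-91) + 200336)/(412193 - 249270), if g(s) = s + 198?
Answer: 200443/162923 ≈ 1.2303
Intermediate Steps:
g(s) = 198 + s
(g(-91) + 200336)/(412193 - 249270) = ((198 - 91) + 200336)/(412193 - 249270) = (107 + 200336)/162923 = 200443*(1/162923) = 200443/162923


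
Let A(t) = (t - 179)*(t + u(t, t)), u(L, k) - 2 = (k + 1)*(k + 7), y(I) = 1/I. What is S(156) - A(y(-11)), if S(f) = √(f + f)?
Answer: 1952270/1331 + 2*√78 ≈ 1484.4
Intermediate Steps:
S(f) = √2*√f (S(f) = √(2*f) = √2*√f)
u(L, k) = 2 + (1 + k)*(7 + k) (u(L, k) = 2 + (k + 1)*(k + 7) = 2 + (1 + k)*(7 + k))
A(t) = (-179 + t)*(9 + t² + 9*t) (A(t) = (t - 179)*(t + (9 + t² + 8*t)) = (-179 + t)*(9 + t² + 9*t))
S(156) - A(y(-11)) = √2*√156 - (-1611 + (1/(-11))³ - 1602/(-11) - 170*(1/(-11))²) = √2*(2*√39) - (-1611 + (-1/11)³ - 1602*(-1/11) - 170*(-1/11)²) = 2*√78 - (-1611 - 1/1331 + 1602/11 - 170*1/121) = 2*√78 - (-1611 - 1/1331 + 1602/11 - 170/121) = 2*√78 - 1*(-1952270/1331) = 2*√78 + 1952270/1331 = 1952270/1331 + 2*√78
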